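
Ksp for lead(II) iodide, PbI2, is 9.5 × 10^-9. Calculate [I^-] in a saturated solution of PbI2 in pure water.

PbI2(s) ⇌ Pb^2+(aq) + 2 I^-(aq)
Ksp = [Pb^2+][I^-]^2
If s mol/L of PbI2 dissolves, [Pb^2+] = s and [I^-] = 2s.
So Ksp = s × (2s)^2 = 4s^3
s = (9.5 × 10^-9 / 4)^(1/3) = 1.33 × 10^-3 M
[I^-] = 2s = 2.7 × 10^-3 M

[I^-] ≈ 2.7 × 10^-3 M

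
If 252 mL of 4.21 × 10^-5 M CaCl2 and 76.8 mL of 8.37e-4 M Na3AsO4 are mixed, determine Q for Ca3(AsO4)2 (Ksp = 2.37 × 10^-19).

Q = 1.28e-21

Total volume = 252 + 76.8 = 328.8 mL.
[Ca^2+] = 4.21 × 10^-5 × (252/328.8) = 3.227 × 10^-5 M
[AsO4^3-] = 8.37 × 10^-4 × (76.8/328.8) = 1.955 × 10^-4 M
Ca3(AsO4)2(s) ⇌ 3 Ca^2+(aq) + 2 AsO4^3-(aq), so Q = [Ca^2+]^3[AsO4^3-]^2
Q = (3.227 x 10^-5)^3(1.955 × 10^-4)^2 = 1.28 × 10^-21
Q < Ksp, so no precipitate of Ca3(AsO4)2 forms.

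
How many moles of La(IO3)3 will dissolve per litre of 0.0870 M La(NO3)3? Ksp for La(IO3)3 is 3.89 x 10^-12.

s = 1.18 x 10^-4 M

La(IO3)3(s) <=> La^3+ + 3 IO3^-
Ksp = [La^3+][IO3^-]^3
If s mol/L dissolves here, [La^3+] = 0.0870 + s ≈ 0.0870, [IO3^-] = 3s (Ksp is small, so little additional dissolves).
Ksp ≈ 0.0870 × (3s)^3
s = 1.18 × 10^-4 M
Check: s = 1.2 x 10^-4 ≪ 0.0870, so the approximation is valid.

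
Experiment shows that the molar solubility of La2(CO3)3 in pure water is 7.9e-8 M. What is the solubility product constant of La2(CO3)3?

Ksp = 3.3 x 10^-34

La2(CO3)3(s) ⇌ 2 La^3+(aq) + 3 CO3^2-(aq)
If s mol/L of La2(CO3)3 dissolves, [La^3+] = 2s and [CO3^2-] = 3s.
Ksp = [La^3+]^2[CO3^2-]^3
Substituting: Ksp = (2s)^2(3s)^3 = 108s^5
Ksp = 108 × (7.9 × 10^-8)^5 = 3.3 × 10^-34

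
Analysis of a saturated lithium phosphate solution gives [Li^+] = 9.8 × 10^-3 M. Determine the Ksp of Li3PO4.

3.1 × 10^-9

Li3PO4(s) <=> 3 Li^+ + PO4^3-
Stoichiometry gives [PO4^3-] = (1/3)[Li^+] = 3.27 x 10^-3 M.
Ksp = [Li^+]^3[PO4^3-]
Ksp = (9.8 × 10^-3)^3 × 3.27 × 10^-3 = 3.1 × 10^-9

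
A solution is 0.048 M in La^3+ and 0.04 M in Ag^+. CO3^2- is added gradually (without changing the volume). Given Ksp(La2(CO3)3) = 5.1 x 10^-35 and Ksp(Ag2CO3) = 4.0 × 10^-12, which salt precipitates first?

La2(CO3)3

Precipitation of each salt starts when its ion product equals its Ksp.
For La2(CO3)3: 5.1 x 10^-35 = (0.048)^2 × [CO3^2-]^3  ⇒  [CO3^2-] = 2.8 × 10^-11 M.
For Ag2CO3: 4.0 × 10^-12 = (0.04)^2 × [CO3^2-]  ⇒  [CO3^2-] = 2.5 x 10^-9 M.
The salt with the lower threshold [CO3^2-] precipitates first: La2(CO3)3.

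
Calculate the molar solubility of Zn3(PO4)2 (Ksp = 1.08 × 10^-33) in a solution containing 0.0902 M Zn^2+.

Zn3(PO4)2(s) ⇌ 3 Zn^2+ + 2 PO4^3-
Ksp = [Zn^2+]^3[PO4^3-]^2
Let s = moles of Zn3(PO4)2 that dissolve per litre. [Zn^2+] = 0.0902 + 3s ≈ 0.0902, [PO4^3-] = 2s (Ksp is small, so little additional dissolves).
Ksp ≈ (0.0902)^3 × (2s)^2
s = 6.07 × 10^-16 M
Check: 3s = 1.8 x 10^-15 ≪ 0.0902, so the approximation is valid.

s ≈ 6.07e-16 M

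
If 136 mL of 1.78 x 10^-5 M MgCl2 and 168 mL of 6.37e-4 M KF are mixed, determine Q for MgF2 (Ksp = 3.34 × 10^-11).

9.87 × 10^-13

Total volume = 136 + 168 = 304 mL.
[Mg^2+] = 1.78 × 10^-5 × (136/304) = 7.963 × 10^-6 M
[F^-] = 6.37 x 10^-4 × (168/304) = 3.520 × 10^-4 M
MgF2(s) ⇌ Mg^2+ + 2 F^-, so Q = [Mg^2+][F^-]^2
Q = (7.963 × 10^-6)(3.520 × 10^-4)^2 = 9.87 × 10^-13
Q < Ksp, so no precipitate of MgF2 forms.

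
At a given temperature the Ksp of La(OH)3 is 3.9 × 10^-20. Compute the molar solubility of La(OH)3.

s ≈ 6.2 × 10^-6 M

La(OH)3(s) ⇌ La^3+(aq) + 3 OH^-(aq)
Ksp = [La^3+][OH^-]^3
If s mol/L of La(OH)3 dissolves, [La^3+] = s and [OH^-] = 3s.
Substituting: Ksp = s(3s)^3 = 27s^4
Solving, s = (3.9 × 10^-20/27)^(1/4) = 6.2 × 10^-6 M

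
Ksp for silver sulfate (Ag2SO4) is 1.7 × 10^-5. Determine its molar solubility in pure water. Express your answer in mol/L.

Ag2SO4(s) ⇌ 2 Ag^+(aq) + SO4^2-(aq)
Ksp = [Ag^+]^2[SO4^2-]
If s mol/L of Ag2SO4 dissolves, [Ag^+] = 2s and [SO4^2-] = s.
Substituting: Ksp = (2s)^2s = 4s^3
Solving, s = (1.7 × 10^-5/4)^(1/3) = 1.6 x 10^-2 M

s = 0.016 M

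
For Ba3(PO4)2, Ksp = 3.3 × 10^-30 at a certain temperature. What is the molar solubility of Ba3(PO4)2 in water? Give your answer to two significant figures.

s = 5.0 x 10^-7 M

Ba3(PO4)2(s) <=> 3 Ba^2+(aq) + 2 PO4^3-(aq)
Ksp = [Ba^2+]^3[PO4^3-]^2
If s mol/L of Ba3(PO4)2 dissolves, [Ba^2+] = 3s and [PO4^3-] = 2s.
So Ksp = (3s)^3 × (2s)^2 = 108s^5
Solving, s = (3.3 × 10^-30/108)^(1/5) = 5.0 x 10^-7 M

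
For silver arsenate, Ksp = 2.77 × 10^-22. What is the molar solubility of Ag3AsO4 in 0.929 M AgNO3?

Ag3AsO4(s) ⇌ 3 Ag^+ + AsO4^3-
Ksp = [Ag^+]^3[AsO4^3-]
Let s be the molar solubility in this solution. [Ag^+] = 0.929 + 3s ≈ 0.929, [AsO4^3-] = s (common-ion effect: Ag^+ is already 0.929 M).
Ksp ≈ (0.929)^3 × s
s = 3.45 × 10^-22 M
Check: 3s = 1.0 x 10^-21 ≪ 0.929, so the approximation is valid.

3.45 × 10^-22 M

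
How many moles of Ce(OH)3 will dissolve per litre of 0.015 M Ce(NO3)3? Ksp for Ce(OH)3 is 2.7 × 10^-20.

s = 4.1 × 10^-7 M

Ce(OH)3(s) ⇌ Ce^3+ + 3 OH^-
Ksp = [Ce^3+][OH^-]^3
Let s be the molar solubility in this solution. [Ce^3+] = 0.015 + s ≈ 0.015, [OH^-] = 3s (since Ce^3+ from Ce(NO3)3 dominates).
Ksp ≈ 0.015 × (3s)^3
s = 4.1 × 10^-7 M
Check: s = 4.1 × 10^-7 ≪ 0.015, so the approximation is valid.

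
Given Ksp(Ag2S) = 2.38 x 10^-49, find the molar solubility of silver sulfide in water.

3.90 × 10^-17 M

Ag2S(s) ⇌ 2 Ag^+(aq) + S^2-(aq)
Ksp = [Ag^+]^2[S^2-]
Let s = molar solubility. Then [Ag^+] = 2s and [S^2-] = s.
So Ksp = (2s)^2 × s = 4s^3
s^3 = 2.38 x 10^-49 / 4, so s = 3.90 × 10^-17 M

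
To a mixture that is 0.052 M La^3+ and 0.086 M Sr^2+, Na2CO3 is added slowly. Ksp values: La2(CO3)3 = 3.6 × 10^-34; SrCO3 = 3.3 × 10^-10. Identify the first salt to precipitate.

Each salt begins to precipitate when Q = Ksp, i.e. when [CO3^2-] reaches its threshold.
For La2(CO3)3: 3.6 × 10^-34 = (0.052)^2 × [CO3^2-]^3  ⇒  [CO3^2-] = 5.1 × 10^-11 M.
For SrCO3: 3.3 × 10^-10 = 0.086 × [CO3^2-]  ⇒  [CO3^2-] = 3.8 × 10^-9 M.
The salt with the lower threshold [CO3^2-] precipitates first: La2(CO3)3.

La2(CO3)3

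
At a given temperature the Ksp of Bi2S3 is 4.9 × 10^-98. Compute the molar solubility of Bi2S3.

Bi2S3(s) ⇌ 2 Bi^3+(aq) + 3 S^2-(aq)
Ksp = [Bi^3+]^2[S^2-]^3
Let s = molar solubility. Then [Bi^3+] = 2s and [S^2-] = 3s.
Ksp = (2s)^2(3s)^3 = 108s^5
s^5 = 4.9 × 10^-98 / 108, so s = 1.4 × 10^-20 M

s ≈ 1.4 x 10^-20 M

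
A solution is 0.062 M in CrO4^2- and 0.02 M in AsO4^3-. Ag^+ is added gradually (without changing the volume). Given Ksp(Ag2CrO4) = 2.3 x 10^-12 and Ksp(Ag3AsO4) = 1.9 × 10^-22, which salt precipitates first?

Precipitation of each salt starts when its ion product equals its Ksp.
For Ag2CrO4: 2.3 x 10^-12 = 0.062 × [Ag^+]^2  ⇒  [Ag^+] = 6.1 × 10^-6 M.
For Ag3AsO4: 1.9 × 10^-22 = 0.02 × [Ag^+]^3  ⇒  [Ag^+] = 2.1 × 10^-7 M.
The salt with the lower threshold [Ag^+] precipitates first: Ag3AsO4.

Ag3AsO4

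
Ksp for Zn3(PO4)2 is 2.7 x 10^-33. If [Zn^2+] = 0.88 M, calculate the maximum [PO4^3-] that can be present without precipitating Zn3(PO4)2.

Zn3(PO4)2(s) <=> 3 Zn^2+(aq) + 2 PO4^3-(aq)
Ksp = [Zn^2+]^3[PO4^3-]^2
Precipitation begins when Q = Ksp. With [Zn^2+] = 0.88 M:
2.7 x 10^-33 = (0.88)^3 × [PO4^3-]^2
[PO4^3-] = (2.7 x 10^-33 / 6.81 × 10^-1)^(1/2) = 6.3 × 10^-17 M

6.3 × 10^-17 M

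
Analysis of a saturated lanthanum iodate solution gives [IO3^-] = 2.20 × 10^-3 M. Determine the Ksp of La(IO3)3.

Ksp ≈ 7.81 × 10^-12

La(IO3)3(s) <=> La^3+(aq) + 3 IO3^-(aq)
Stoichiometry gives [La^3+] = (1/3)[IO3^-] = 7.333 × 10^-4 M.
Ksp = [La^3+][IO3^-]^3
Ksp = 7.333 x 10^-4 × (2.20 x 10^-3)^3 = 7.81 × 10^-12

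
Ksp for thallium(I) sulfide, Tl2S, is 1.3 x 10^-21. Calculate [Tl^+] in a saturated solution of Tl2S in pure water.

[Tl^+] ≈ 1.4e-7 M

Tl2S(s) ⇌ 2 Tl^+ + S^2-
Ksp = [Tl^+]^2[S^2-]
Let s = molar solubility. Then [Tl^+] = 2s and [S^2-] = s.
So Ksp = (2s)^2 × s = 4s^3
s = (1.3 x 10^-21 / 4)^(1/3) = 6.88 × 10^-8 M
[Tl^+] = 2s = 1.4 × 10^-7 M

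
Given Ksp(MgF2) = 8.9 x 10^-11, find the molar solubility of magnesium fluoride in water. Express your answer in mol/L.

MgF2(s) ⇌ Mg^2+ + 2 F^-
Ksp = [Mg^2+][F^-]^2
For each mole of MgF2 that dissolves: [Mg^2+] = s, [F^-] = 2s.
Substituting: Ksp = s(2s)^2 = 4s^3
s = (8.9 x 10^-11 / 4)^(1/3) = 2.8 × 10^-4 M

s ≈ 2.8 × 10^-4 M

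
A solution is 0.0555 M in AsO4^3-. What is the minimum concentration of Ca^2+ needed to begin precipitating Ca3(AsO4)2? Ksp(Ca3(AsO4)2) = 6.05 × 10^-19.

Ca3(AsO4)2(s) <=> 3 Ca^2+ + 2 AsO4^3-
Ksp = [Ca^2+]^3[AsO4^3-]^2
Precipitation begins when Q = Ksp. With [AsO4^3-] = 0.0555 M:
6.05 × 10^-19 = (0.0555)^2 × [Ca^2+]^3
[Ca^2+] = (6.05 × 10^-19 / 3.080 × 10^-3)^(1/3) = 5.81 x 10^-6 M

[Ca^2+] ≈ 5.81 x 10^-6 M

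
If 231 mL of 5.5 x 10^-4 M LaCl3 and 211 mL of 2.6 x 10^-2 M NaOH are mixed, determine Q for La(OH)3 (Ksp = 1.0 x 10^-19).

Q ≈ 5.5 x 10^-10

Total volume = 231 + 211 = 442 mL.
[La^3+] = 5.5 x 10^-4 × (231/442) = 2.87 x 10^-4 M
[OH^-] = 2.6 × 10^-2 × (211/442) = 1.24 × 10^-2 M
La(OH)3(s) <=> La^3+(aq) + 3 OH^-(aq), so Q = [La^3+][OH^-]^3
Q = (2.87 × 10^-4)(1.24 × 10^-2)^3 = 5.5 × 10^-10
Q > Ksp, so La(OH)3 will precipitate.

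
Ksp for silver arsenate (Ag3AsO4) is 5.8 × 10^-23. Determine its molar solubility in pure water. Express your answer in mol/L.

Ag3AsO4(s) <=> 3 Ag^+(aq) + AsO4^3-(aq)
Ksp = [Ag^+]^3[AsO4^3-]
Let s = molar solubility. Then [Ag^+] = 3s and [AsO4^3-] = s.
Substituting: Ksp = (3s)^3s = 27s^4
Solving, s = (5.8 × 10^-23/27)^(1/4) = 1.2 x 10^-6 M

s = 1.2 × 10^-6 M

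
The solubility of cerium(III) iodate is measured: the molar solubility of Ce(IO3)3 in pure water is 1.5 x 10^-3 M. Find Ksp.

Ce(IO3)3(s) ⇌ Ce^3+ + 3 IO3^-
Let s = molar solubility. Then [Ce^3+] = s and [IO3^-] = 3s.
Ksp = [Ce^3+][IO3^-]^3
Ksp = s(3s)^3 = 27s^4
Ksp = 27 × (1.5 × 10^-3)^4 = 1.4 × 10^-10

Ksp ≈ 1.4e-10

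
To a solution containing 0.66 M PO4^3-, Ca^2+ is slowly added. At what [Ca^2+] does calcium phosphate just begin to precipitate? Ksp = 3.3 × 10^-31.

Ca3(PO4)2(s) ⇌ 3 Ca^2+ + 2 PO4^3-
Ksp = [Ca^2+]^3[PO4^3-]^2
Precipitation begins when Q = Ksp. With [PO4^3-] = 0.66 M:
3.3 × 10^-31 = (0.66)^2 × [Ca^2+]^3
[Ca^2+] = (3.3 × 10^-31 / 4.36 × 10^-1)^(1/3) = 9.1 × 10^-11 M

[Ca^2+] ≈ 9.1 × 10^-11 M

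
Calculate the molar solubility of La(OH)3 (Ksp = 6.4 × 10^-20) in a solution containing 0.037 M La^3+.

s = 4.0 x 10^-7 M

La(OH)3(s) ⇌ La^3+ + 3 OH^-
Ksp = [La^3+][OH^-]^3
Let s be the molar solubility in this solution. [La^3+] = 0.037 + s ≈ 0.037, [OH^-] = 3s (common-ion effect: La^3+ is already 0.037 M).
Ksp ≈ 0.037 × (3s)^3
s = 4.0 × 10^-7 M
Check: s = 4.0 × 10^-7 ≪ 0.037, so the approximation is valid.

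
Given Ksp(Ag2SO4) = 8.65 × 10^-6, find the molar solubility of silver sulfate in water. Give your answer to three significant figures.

Ag2SO4(s) ⇌ 2 Ag^+(aq) + SO4^2-(aq)
Ksp = [Ag^+]^2[SO4^2-]
For each mole of Ag2SO4 that dissolves: [Ag^+] = 2s, [SO4^2-] = s.
So Ksp = (2s)^2 × s = 4s^3
s^3 = 8.65 × 10^-6 / 4, so s = 1.29 × 10^-2 M

s ≈ 1.29 x 10^-2 M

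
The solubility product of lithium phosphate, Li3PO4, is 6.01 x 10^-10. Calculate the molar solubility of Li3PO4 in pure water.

Li3PO4(s) ⇌ 3 Li^+ + PO4^3-
Ksp = [Li^+]^3[PO4^3-]
Let s = molar solubility. Then [Li^+] = 3s and [PO4^3-] = s.
Ksp = (3s)^3s = 27s^4
s = (6.01 x 10^-10 / 27)^(1/4) = 2.17 × 10^-3 M

s ≈ 2.17 × 10^-3 M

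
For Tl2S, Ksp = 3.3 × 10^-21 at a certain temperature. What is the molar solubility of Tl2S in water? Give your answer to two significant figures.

Tl2S(s) ⇌ 2 Tl^+(aq) + S^2-(aq)
Ksp = [Tl^+]^2[S^2-]
Let s = molar solubility. Then [Tl^+] = 2s and [S^2-] = s.
Ksp = (2s)^2s = 4s^3
s^3 = 3.3 × 10^-21 / 4, so s = 9.4 × 10^-8 M

9.4 × 10^-8 M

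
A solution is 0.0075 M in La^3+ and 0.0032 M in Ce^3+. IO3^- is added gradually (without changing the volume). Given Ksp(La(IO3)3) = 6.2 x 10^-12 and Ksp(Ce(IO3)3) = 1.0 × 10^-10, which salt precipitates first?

La(IO3)3

Precipitation of each salt starts when its ion product equals its Ksp.
For La(IO3)3: 6.2 x 10^-12 = 0.0075 × [IO3^-]^3  ⇒  [IO3^-] = 9.4 × 10^-4 M.
For Ce(IO3)3: 1.0 × 10^-10 = 0.0032 × [IO3^-]^3  ⇒  [IO3^-] = 3.1 × 10^-3 M.
The salt with the lower threshold [IO3^-] precipitates first: La(IO3)3.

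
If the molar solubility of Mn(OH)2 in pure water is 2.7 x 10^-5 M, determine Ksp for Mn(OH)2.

Mn(OH)2(s) <=> Mn^2+ + 2 OH^-
With molar solubility s: [Mn^2+] = s, [OH^-] = 2s.
Ksp = [Mn^2+][OH^-]^2
Substituting: Ksp = s(2s)^2 = 4s^3
With s = 2.7 x 10^-5: Ksp = 7.9 x 10^-14

Ksp ≈ 7.9 × 10^-14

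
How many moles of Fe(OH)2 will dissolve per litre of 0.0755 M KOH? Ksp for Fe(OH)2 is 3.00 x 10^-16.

Fe(OH)2(s) ⇌ Fe^2+ + 2 OH^-
Ksp = [Fe^2+][OH^-]^2
Let s = moles of Fe(OH)2 that dissolve per litre. [Fe^2+] = s, [OH^-] = 0.0755 + 2s ≈ 0.0755 (Ksp is small, so little additional dissolves).
Ksp ≈ s × (0.0755)^2
s = 5.26 × 10^-14 M
Check: 2s = 1.1 x 10^-13 ≪ 0.0755, so the approximation is valid.

s ≈ 5.26e-14 M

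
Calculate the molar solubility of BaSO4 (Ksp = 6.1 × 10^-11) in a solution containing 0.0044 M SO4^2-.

BaSO4(s) <=> Ba^2+(aq) + SO4^2-(aq)
Ksp = [Ba^2+][SO4^2-]
Let s be the molar solubility in this solution. [Ba^2+] = s, [SO4^2-] = 0.0044 + s ≈ 0.0044 (common-ion effect: SO4^2- is already 0.0044 M).
Ksp ≈ s × 0.0044
s = 1.4 × 10^-8 M
Check: s = 1.4 × 10^-8 ≪ 0.0044, so the approximation is valid.

s = 1.4 x 10^-8 M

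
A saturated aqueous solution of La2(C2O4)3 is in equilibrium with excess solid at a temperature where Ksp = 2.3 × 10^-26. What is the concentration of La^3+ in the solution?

[La^3+] ≈ 5.8e-6 M

La2(C2O4)3(s) ⇌ 2 La^3+(aq) + 3 C2O4^2-(aq)
Ksp = [La^3+]^2[C2O4^2-]^3
For each mole of La2(C2O4)3 that dissolves: [La^3+] = 2s, [C2O4^2-] = 3s.
Substituting: Ksp = (2s)^2(3s)^3 = 108s^5
s^5 = 2.3 × 10^-26 / 108, so s = 2.92 x 10^-6 M
[La^3+] = 2s = 5.8 x 10^-6 M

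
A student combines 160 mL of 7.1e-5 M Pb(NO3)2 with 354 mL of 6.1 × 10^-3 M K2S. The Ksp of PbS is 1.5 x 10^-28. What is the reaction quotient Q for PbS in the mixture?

9.3 × 10^-8

Total volume = 160 + 354 = 514 mL.
[Pb^2+] = 7.1 × 10^-5 × (160/514) = 2.21 × 10^-5 M
[S^2-] = 6.1 × 10^-3 × (354/514) = 4.20 × 10^-3 M
PbS(s) ⇌ Pb^2+(aq) + S^2-(aq), so Q = [Pb^2+][S^2-]
Q = (2.21 × 10^-5)(4.20 × 10^-3) = 9.3 × 10^-8
Q > Ksp, so PbS will precipitate.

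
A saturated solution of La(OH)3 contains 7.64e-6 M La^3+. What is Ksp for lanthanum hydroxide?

La(OH)3(s) ⇌ La^3+ + 3 OH^-
Stoichiometry gives [OH^-] = (3/1)[La^3+] = 2.292 x 10^-5 M.
Ksp = [La^3+][OH^-]^3
Ksp = 7.64 × 10^-6 × (2.292 × 10^-5)^3 = 9.20 × 10^-20

9.20e-20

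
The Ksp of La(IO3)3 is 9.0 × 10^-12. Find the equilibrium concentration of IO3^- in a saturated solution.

[IO3^-] ≈ 2.3 × 10^-3 M

La(IO3)3(s) ⇌ La^3+ + 3 IO3^-
Ksp = [La^3+][IO3^-]^3
If s mol/L of La(IO3)3 dissolves, [La^3+] = s and [IO3^-] = 3s.
Substituting: Ksp = s(3s)^3 = 27s^4
Solving, s = (9.0 × 10^-12/27)^(1/4) = 7.60 x 10^-4 M
[IO3^-] = 3s = 2.3 × 10^-3 M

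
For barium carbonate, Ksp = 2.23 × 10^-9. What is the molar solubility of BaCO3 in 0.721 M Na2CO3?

s = 3.09 x 10^-9 M

BaCO3(s) ⇌ Ba^2+ + CO3^2-
Ksp = [Ba^2+][CO3^2-]
Let s be the molar solubility in this solution. [Ba^2+] = s, [CO3^2-] = 0.721 + s ≈ 0.721 (Ksp is small, so little additional dissolves).
Ksp ≈ s × 0.721
s = 3.09 × 10^-9 M
Check: s = 3.1 × 10^-9 ≪ 0.721, so the approximation is valid.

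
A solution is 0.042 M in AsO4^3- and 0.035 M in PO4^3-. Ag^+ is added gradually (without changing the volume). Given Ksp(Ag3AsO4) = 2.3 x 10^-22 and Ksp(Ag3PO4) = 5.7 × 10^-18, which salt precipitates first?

Ag3AsO4

Precipitation of each salt starts when its ion product equals its Ksp.
For Ag3AsO4: 2.3 x 10^-22 = 0.042 × [Ag^+]^3  ⇒  [Ag^+] = 1.8 × 10^-7 M.
For Ag3PO4: 5.7 × 10^-18 = 0.035 × [Ag^+]^3  ⇒  [Ag^+] = 5.5 × 10^-6 M.
The salt with the lower threshold [Ag^+] precipitates first: Ag3AsO4.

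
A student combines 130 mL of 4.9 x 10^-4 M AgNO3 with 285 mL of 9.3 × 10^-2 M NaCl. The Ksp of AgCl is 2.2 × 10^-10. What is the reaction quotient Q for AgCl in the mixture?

Total volume = 130 + 285 = 415 mL.
[Ag^+] = 4.9 × 10^-4 × (130/415) = 1.53 x 10^-4 M
[Cl^-] = 9.3 × 10^-2 × (285/415) = 6.39 × 10^-2 M
AgCl(s) ⇌ Ag^+ + Cl^-, so Q = [Ag^+][Cl^-]
Q = (1.53 × 10^-4)(6.39 x 10^-2) = 9.8 × 10^-6
Q > Ksp, so AgCl will precipitate.

Q ≈ 9.8 × 10^-6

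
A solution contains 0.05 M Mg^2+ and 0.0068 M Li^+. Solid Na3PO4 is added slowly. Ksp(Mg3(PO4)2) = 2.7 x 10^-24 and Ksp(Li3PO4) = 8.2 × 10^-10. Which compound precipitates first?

Each salt begins to precipitate when Q = Ksp, i.e. when [PO4^3-] reaches its threshold.
For Mg3(PO4)2: 2.7 x 10^-24 = (0.05)^3 × [PO4^3-]^2  ⇒  [PO4^3-] = 1.5 x 10^-10 M.
For Li3PO4: 8.2 × 10^-10 = (0.0068)^3 × [PO4^3-]  ⇒  [PO4^3-] = 2.6 × 10^-3 M.
The salt with the lower threshold [PO4^3-] precipitates first: Mg3(PO4)2.

Mg3(PO4)2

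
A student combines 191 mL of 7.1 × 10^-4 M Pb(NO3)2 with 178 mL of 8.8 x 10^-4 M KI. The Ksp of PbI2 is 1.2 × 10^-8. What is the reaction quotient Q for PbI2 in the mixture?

Total volume = 191 + 178 = 369 mL.
[Pb^2+] = 7.1 x 10^-4 × (191/369) = 3.68 × 10^-4 M
[I^-] = 8.8 x 10^-4 × (178/369) = 4.24 × 10^-4 M
PbI2(s) ⇌ Pb^2+(aq) + 2 I^-(aq), so Q = [Pb^2+][I^-]^2
Q = (3.68 x 10^-4)(4.24 × 10^-4)^2 = 6.6 × 10^-11
Q < Ksp, so no precipitate of PbI2 forms.

Q = 6.6 x 10^-11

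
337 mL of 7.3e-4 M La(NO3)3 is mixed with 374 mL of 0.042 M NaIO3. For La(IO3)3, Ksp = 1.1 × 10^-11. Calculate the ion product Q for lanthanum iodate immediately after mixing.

Q = 3.7 × 10^-9

Total volume = 337 + 374 = 711 mL.
[La^3+] = 7.3 × 10^-4 × (337/711) = 3.46 x 10^-4 M
[IO3^-] = 4.2 x 10^-2 × (374/711) = 2.21 x 10^-2 M
La(IO3)3(s) <=> La^3+ + 3 IO3^-, so Q = [La^3+][IO3^-]^3
Q = (3.46 x 10^-4)(2.21 × 10^-2)^3 = 3.7 × 10^-9
Q > Ksp, so La(IO3)3 will precipitate.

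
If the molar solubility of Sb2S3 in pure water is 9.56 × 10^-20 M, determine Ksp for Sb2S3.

Ksp = 8.62e-94

Sb2S3(s) ⇌ 2 Sb^3+(aq) + 3 S^2-(aq)
If s mol/L of Sb2S3 dissolves, [Sb^3+] = 2s and [S^2-] = 3s.
Ksp = [Sb^3+]^2[S^2-]^3
Substituting: Ksp = (2s)^2(3s)^3 = 108s^5
Ksp = 108 × (9.56 × 10^-20)^5 = 8.62 × 10^-94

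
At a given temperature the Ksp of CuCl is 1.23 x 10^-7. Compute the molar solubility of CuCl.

CuCl(s) <=> Cu^+(aq) + Cl^-(aq)
Ksp = [Cu^+][Cl^-]
Let s = molar solubility. Then [Cu^+] = s and [Cl^-] = s.
Ksp = s^2
s = (1.23 x 10^-7)^(1/2) = 3.51 × 10^-4 M

s = 3.51 × 10^-4 M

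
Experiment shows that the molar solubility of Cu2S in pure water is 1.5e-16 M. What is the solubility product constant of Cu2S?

Cu2S(s) ⇌ 2 Cu^+(aq) + S^2-(aq)
Let s = molar solubility. Then [Cu^+] = 2s and [S^2-] = s.
Ksp = [Cu^+]^2[S^2-]
Ksp = (2s)^2s = 4s^3
With s = 1.5 x 10^-16: Ksp = 1.4 x 10^-47

Ksp = 1.4 × 10^-47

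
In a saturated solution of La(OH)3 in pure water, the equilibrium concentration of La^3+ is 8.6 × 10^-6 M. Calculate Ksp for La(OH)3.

La(OH)3(s) ⇌ La^3+(aq) + 3 OH^-(aq)
Stoichiometry gives [OH^-] = (3/1)[La^3+] = 2.58 x 10^-5 M.
Ksp = [La^3+][OH^-]^3
Ksp = 8.6 × 10^-6 × (2.58 × 10^-5)^3 = 1.5 × 10^-19

Ksp = 1.5 × 10^-19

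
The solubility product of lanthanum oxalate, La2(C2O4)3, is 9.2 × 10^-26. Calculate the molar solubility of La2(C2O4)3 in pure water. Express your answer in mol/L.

s = 3.9 × 10^-6 M

La2(C2O4)3(s) <=> 2 La^3+(aq) + 3 C2O4^2-(aq)
Ksp = [La^3+]^2[C2O4^2-]^3
Let s = molar solubility. Then [La^3+] = 2s and [C2O4^2-] = 3s.
So Ksp = (2s)^2 × (3s)^3 = 108s^5
Solving, s = (9.2 × 10^-26/108)^(1/5) = 3.9 × 10^-6 M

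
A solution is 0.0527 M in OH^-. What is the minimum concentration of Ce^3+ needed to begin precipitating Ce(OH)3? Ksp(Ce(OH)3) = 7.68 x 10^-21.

[Ce^3+] = 5.25e-17 M

Ce(OH)3(s) <=> Ce^3+ + 3 OH^-
Ksp = [Ce^3+][OH^-]^3
Precipitation begins when Q = Ksp. With [OH^-] = 0.0527 M:
7.68 x 10^-21 = (0.0527)^3 × [Ce^3+]
[Ce^3+] = (7.68 x 10^-21 / 1.464 x 10^-4) = 5.25 × 10^-17 M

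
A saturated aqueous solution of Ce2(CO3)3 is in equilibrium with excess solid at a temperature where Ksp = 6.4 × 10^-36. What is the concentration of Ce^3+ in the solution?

[Ce^3+] ≈ 7.2e-8 M

Ce2(CO3)3(s) ⇌ 2 Ce^3+(aq) + 3 CO3^2-(aq)
Ksp = [Ce^3+]^2[CO3^2-]^3
If s mol/L of Ce2(CO3)3 dissolves, [Ce^3+] = 2s and [CO3^2-] = 3s.
Substituting: Ksp = (2s)^2(3s)^3 = 108s^5
s^5 = 6.4 × 10^-36 / 108, so s = 3.59 x 10^-8 M
[Ce^3+] = 2s = 7.2 × 10^-8 M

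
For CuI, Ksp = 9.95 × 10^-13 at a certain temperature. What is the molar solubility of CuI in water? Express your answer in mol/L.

CuI(s) ⇌ Cu^+ + I^-
Ksp = [Cu^+][I^-]
Let s = molar solubility. Then [Cu^+] = s and [I^-] = s.
Ksp = s × s = s^2
s = (9.95 × 10^-13)^(1/2) = 9.97 × 10^-7 M

9.97e-7 M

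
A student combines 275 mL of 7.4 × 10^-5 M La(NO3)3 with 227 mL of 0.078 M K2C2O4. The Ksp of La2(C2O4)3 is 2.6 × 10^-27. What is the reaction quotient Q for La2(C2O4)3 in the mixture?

Total volume = 275 + 227 = 502 mL.
[La^3+] = 7.4 x 10^-5 × (275/502) = 4.05 × 10^-5 M
[C2O4^2-] = 7.8 × 10^-2 × (227/502) = 3.53 × 10^-2 M
La2(C2O4)3(s) ⇌ 2 La^3+ + 3 C2O4^2-, so Q = [La^3+]^2[C2O4^2-]^3
Q = (4.05 × 10^-5)^2(3.53 × 10^-2)^3 = 7.2 × 10^-14
Q > Ksp, so La2(C2O4)3 will precipitate.

7.2 × 10^-14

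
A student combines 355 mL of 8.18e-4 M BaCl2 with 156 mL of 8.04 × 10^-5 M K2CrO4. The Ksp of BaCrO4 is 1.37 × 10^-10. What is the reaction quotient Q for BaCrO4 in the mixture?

Q ≈ 1.39 × 10^-8

Total volume = 355 + 156 = 511 mL.
[Ba^2+] = 8.18 × 10^-4 × (355/511) = 5.683 × 10^-4 M
[CrO4^2-] = 8.04 × 10^-5 × (156/511) = 2.454 × 10^-5 M
BaCrO4(s) <=> Ba^2+ + CrO4^2-, so Q = [Ba^2+][CrO4^2-]
Q = (5.683 × 10^-4)(2.454 × 10^-5) = 1.39 × 10^-8
Q > Ksp, so BaCrO4 will precipitate.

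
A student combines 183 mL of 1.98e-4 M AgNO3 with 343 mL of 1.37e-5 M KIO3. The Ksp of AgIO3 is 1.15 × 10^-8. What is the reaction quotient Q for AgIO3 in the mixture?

Q = 6.15 × 10^-10

Total volume = 183 + 343 = 526 mL.
[Ag^+] = 1.98 × 10^-4 × (183/526) = 6.889 × 10^-5 M
[IO3^-] = 1.37 × 10^-5 × (343/526) = 8.934 × 10^-6 M
AgIO3(s) ⇌ Ag^+ + IO3^-, so Q = [Ag^+][IO3^-]
Q = (6.889 x 10^-5)(8.934 × 10^-6) = 6.15 x 10^-10
Q < Ksp, so no precipitate of AgIO3 forms.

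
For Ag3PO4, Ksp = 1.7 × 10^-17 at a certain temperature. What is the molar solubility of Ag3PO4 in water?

Ag3PO4(s) ⇌ 3 Ag^+(aq) + PO4^3-(aq)
Ksp = [Ag^+]^3[PO4^3-]
For each mole of Ag3PO4 that dissolves: [Ag^+] = 3s, [PO4^3-] = s.
Ksp = (3s)^3s = 27s^4
Solving, s = (1.7 × 10^-17/27)^(1/4) = 2.8 × 10^-5 M

s = 2.8 x 10^-5 M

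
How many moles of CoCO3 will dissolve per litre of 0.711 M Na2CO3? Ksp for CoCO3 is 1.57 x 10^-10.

CoCO3(s) <=> Co^2+(aq) + CO3^2-(aq)
Ksp = [Co^2+][CO3^2-]
Let s = moles of CoCO3 that dissolve per litre. [Co^2+] = s, [CO3^2-] = 0.711 + s ≈ 0.711 (common-ion effect: CO3^2- is already 0.711 M).
Ksp ≈ s × 0.711
s = 2.21 × 10^-10 M
Check: s = 2.2 × 10^-10 ≪ 0.711, so the approximation is valid.

2.21 x 10^-10 M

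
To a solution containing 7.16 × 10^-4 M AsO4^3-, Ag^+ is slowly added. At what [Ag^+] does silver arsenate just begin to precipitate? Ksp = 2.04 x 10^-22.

[Ag^+] = 6.58 × 10^-7 M

Ag3AsO4(s) ⇌ 3 Ag^+(aq) + AsO4^3-(aq)
Ksp = [Ag^+]^3[AsO4^3-]
Precipitation begins when Q = Ksp. With [AsO4^3-] = 7.16 × 10^-4 M:
2.04 x 10^-22 = (7.16 × 10^-4) × [Ag^+]^3
[Ag^+] = (2.04 x 10^-22 / 7.16 × 10^-4)^(1/3) = 6.58 × 10^-7 M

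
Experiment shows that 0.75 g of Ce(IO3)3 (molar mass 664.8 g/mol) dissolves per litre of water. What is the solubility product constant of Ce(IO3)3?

Molar solubility s = (7.5 x 10^-1 g/L) / (664.8 g/mol) = 1.13 × 10^-3 M.
Ce(IO3)3(s) ⇌ Ce^3+ + 3 IO3^-
If s mol/L of Ce(IO3)3 dissolves, [Ce^3+] = s and [IO3^-] = 3s.
Ksp = [Ce^3+][IO3^-]^3
Substituting: Ksp = s(3s)^3 = 27s^4
Ksp = 27 × (1.13 × 10^-3)^4 = 4.4 × 10^-11

Ksp = 4.4 x 10^-11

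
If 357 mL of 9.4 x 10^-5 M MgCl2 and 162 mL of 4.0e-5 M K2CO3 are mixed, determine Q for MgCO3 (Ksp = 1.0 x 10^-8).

Q = 8.1e-10

Total volume = 357 + 162 = 519 mL.
[Mg^2+] = 9.4 x 10^-5 × (357/519) = 6.47 × 10^-5 M
[CO3^2-] = 4.0 x 10^-5 × (162/519) = 1.25 × 10^-5 M
MgCO3(s) ⇌ Mg^2+(aq) + CO3^2-(aq), so Q = [Mg^2+][CO3^2-]
Q = (6.47 x 10^-5)(1.25 x 10^-5) = 8.1 × 10^-10
Q < Ksp, so no precipitate of MgCO3 forms.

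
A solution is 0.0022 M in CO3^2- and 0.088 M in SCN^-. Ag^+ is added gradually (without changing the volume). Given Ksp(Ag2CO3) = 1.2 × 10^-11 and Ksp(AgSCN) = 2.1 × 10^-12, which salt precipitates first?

AgSCN

Each salt begins to precipitate when Q = Ksp, i.e. when [Ag^+] reaches its threshold.
For Ag2CO3: 1.2 × 10^-11 = 0.0022 × [Ag^+]^2  ⇒  [Ag^+] = 7.4 x 10^-5 M.
For AgSCN: 2.1 × 10^-12 = 0.088 × [Ag^+]  ⇒  [Ag^+] = 2.4 × 10^-11 M.
The salt with the lower threshold [Ag^+] precipitates first: AgSCN.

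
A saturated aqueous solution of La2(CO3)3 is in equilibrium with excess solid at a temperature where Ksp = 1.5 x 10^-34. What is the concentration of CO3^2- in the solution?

[CO3^2-] = 2.0e-7 M

La2(CO3)3(s) ⇌ 2 La^3+ + 3 CO3^2-
Ksp = [La^3+]^2[CO3^2-]^3
For each mole of La2(CO3)3 that dissolves: [La^3+] = 2s, [CO3^2-] = 3s.
So Ksp = (2s)^2 × (3s)^3 = 108s^5
s^5 = 1.5 x 10^-34 / 108, so s = 6.74 x 10^-8 M
[CO3^2-] = 3s = 2.0 × 10^-7 M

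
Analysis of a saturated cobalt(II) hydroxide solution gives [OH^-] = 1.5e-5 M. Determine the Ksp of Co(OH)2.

Ksp = 1.7 × 10^-15

Co(OH)2(s) ⇌ Co^2+ + 2 OH^-
Stoichiometry gives [Co^2+] = (1/2)[OH^-] = 7.50 x 10^-6 M.
Ksp = [Co^2+][OH^-]^2
Ksp = 7.50 × 10^-6 × (1.5 x 10^-5)^2 = 1.7 x 10^-15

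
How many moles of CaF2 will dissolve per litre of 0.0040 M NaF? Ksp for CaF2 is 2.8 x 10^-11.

s = 1.8 x 10^-6 M

CaF2(s) ⇌ Ca^2+ + 2 F^-
Ksp = [Ca^2+][F^-]^2
If s mol/L dissolves here, [Ca^2+] = s, [F^-] = 0.0040 + 2s ≈ 0.0040 (common-ion effect: F^- is already 0.0040 M).
Ksp ≈ s × (0.0040)^2
s = 1.8 x 10^-6 M
Check: 2s = 3.5 × 10^-6 ≪ 0.0040, so the approximation is valid.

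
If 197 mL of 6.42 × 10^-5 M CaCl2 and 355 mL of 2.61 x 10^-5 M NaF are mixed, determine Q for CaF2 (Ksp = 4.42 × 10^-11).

Q = 6.46 × 10^-15

Total volume = 197 + 355 = 552 mL.
[Ca^2+] = 6.42 x 10^-5 × (197/552) = 2.291 × 10^-5 M
[F^-] = 2.61 × 10^-5 × (355/552) = 1.679 × 10^-5 M
CaF2(s) ⇌ Ca^2+ + 2 F^-, so Q = [Ca^2+][F^-]^2
Q = (2.291 x 10^-5)(1.679 x 10^-5)^2 = 6.46 × 10^-15
Q < Ksp, so no precipitate of CaF2 forms.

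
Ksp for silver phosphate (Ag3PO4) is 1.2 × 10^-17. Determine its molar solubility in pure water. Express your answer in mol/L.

s = 2.6e-5 M

Ag3PO4(s) ⇌ 3 Ag^+ + PO4^3-
Ksp = [Ag^+]^3[PO4^3-]
For each mole of Ag3PO4 that dissolves: [Ag^+] = 3s, [PO4^3-] = s.
So Ksp = (3s)^3 × s = 27s^4
s^4 = 1.2 × 10^-17 / 27, so s = 2.6 × 10^-5 M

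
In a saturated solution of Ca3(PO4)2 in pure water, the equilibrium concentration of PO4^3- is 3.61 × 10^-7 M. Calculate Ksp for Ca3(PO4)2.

Ca3(PO4)2(s) <=> 3 Ca^2+ + 2 PO4^3-
Stoichiometry gives [Ca^2+] = (3/2)[PO4^3-] = 5.415 × 10^-7 M.
Ksp = [Ca^2+]^3[PO4^3-]^2
Ksp = (5.415 × 10^-7)^3 × (3.61 x 10^-7)^2 = 2.07 × 10^-32

2.07 × 10^-32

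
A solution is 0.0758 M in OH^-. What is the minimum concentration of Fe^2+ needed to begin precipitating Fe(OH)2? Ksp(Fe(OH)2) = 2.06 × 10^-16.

Fe(OH)2(s) <=> Fe^2+ + 2 OH^-
Ksp = [Fe^2+][OH^-]^2
Precipitation begins when Q = Ksp. With [OH^-] = 0.0758 M:
2.06 × 10^-16 = (0.0758)^2 × [Fe^2+]
[Fe^2+] = (2.06 × 10^-16 / 5.746 x 10^-3) = 3.59 × 10^-14 M

[Fe^2+] ≈ 3.59e-14 M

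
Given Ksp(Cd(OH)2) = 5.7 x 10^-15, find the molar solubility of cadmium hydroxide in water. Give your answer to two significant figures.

1.1 × 10^-5 M

Cd(OH)2(s) ⇌ Cd^2+ + 2 OH^-
Ksp = [Cd^2+][OH^-]^2
If s mol/L of Cd(OH)2 dissolves, [Cd^2+] = s and [OH^-] = 2s.
So Ksp = s × (2s)^2 = 4s^3
s^3 = 5.7 x 10^-15 / 4, so s = 1.1 x 10^-5 M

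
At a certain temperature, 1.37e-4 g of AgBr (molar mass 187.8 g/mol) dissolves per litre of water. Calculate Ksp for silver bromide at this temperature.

5.32e-13

Molar solubility s = (1.37 x 10^-4 g/L) / (187.8 g/mol) = 7.295 x 10^-7 M.
AgBr(s) ⇌ Ag^+ + Br^-
If s mol/L of AgBr dissolves, [Ag^+] = s and [Br^-] = s.
Ksp = [Ag^+][Br^-]
Ksp = s^2
Ksp = (7.295 × 10^-7)^2 = 5.32 × 10^-13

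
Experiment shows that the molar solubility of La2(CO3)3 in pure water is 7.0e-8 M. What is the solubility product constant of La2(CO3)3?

La2(CO3)3(s) ⇌ 2 La^3+ + 3 CO3^2-
For each mole of La2(CO3)3 that dissolves: [La^3+] = 2s, [CO3^2-] = 3s.
Ksp = [La^3+]^2[CO3^2-]^3
Substituting: Ksp = (2s)^2(3s)^3 = 108s^5
Ksp = 108 × (7.0 × 10^-8)^5 = 1.8 × 10^-34

1.8 × 10^-34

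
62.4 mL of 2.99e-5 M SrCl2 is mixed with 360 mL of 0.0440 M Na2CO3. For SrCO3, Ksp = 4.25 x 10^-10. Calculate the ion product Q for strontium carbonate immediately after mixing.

Q ≈ 1.66 × 10^-7

Total volume = 62.4 + 360 = 422.4 mL.
[Sr^2+] = 2.99 x 10^-5 × (62.4/422.4) = 4.417 x 10^-6 M
[CO3^2-] = 4.40 x 10^-2 × (360/422.4) = 3.750 x 10^-2 M
SrCO3(s) <=> Sr^2+(aq) + CO3^2-(aq), so Q = [Sr^2+][CO3^2-]
Q = (4.417 × 10^-6)(3.750 x 10^-2) = 1.66 × 10^-7
Q > Ksp, so SrCO3 will precipitate.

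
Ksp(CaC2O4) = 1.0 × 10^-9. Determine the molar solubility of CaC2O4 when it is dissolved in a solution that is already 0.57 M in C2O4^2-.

CaC2O4(s) <=> Ca^2+(aq) + C2O4^2-(aq)
Ksp = [Ca^2+][C2O4^2-]
Let s = moles of CaC2O4 that dissolve per litre. [Ca^2+] = s, [C2O4^2-] = 0.57 + s ≈ 0.57 (Ksp is small, so little additional dissolves).
Ksp ≈ s × 0.57
s = 1.8 × 10^-9 M
Check: s = 1.8 × 10^-9 ≪ 0.57, so the approximation is valid.

s ≈ 1.8e-9 M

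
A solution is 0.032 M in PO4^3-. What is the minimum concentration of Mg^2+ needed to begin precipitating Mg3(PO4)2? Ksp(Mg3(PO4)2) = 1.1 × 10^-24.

[Mg^2+] ≈ 1.0 × 10^-7 M

Mg3(PO4)2(s) ⇌ 3 Mg^2+(aq) + 2 PO4^3-(aq)
Ksp = [Mg^2+]^3[PO4^3-]^2
Precipitation begins when Q = Ksp. With [PO4^3-] = 0.032 M:
1.1 × 10^-24 = (0.032)^2 × [Mg^2+]^3
[Mg^2+] = (1.1 × 10^-24 / 1.02 × 10^-3)^(1/3) = 1.0 x 10^-7 M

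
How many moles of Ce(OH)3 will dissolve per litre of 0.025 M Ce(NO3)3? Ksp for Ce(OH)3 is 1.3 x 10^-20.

Ce(OH)3(s) <=> Ce^3+ + 3 OH^-
Ksp = [Ce^3+][OH^-]^3
Let s = moles of Ce(OH)3 that dissolve per litre. [Ce^3+] = 0.025 + s ≈ 0.025, [OH^-] = 3s (since Ce^3+ from Ce(NO3)3 dominates).
Ksp ≈ 0.025 × (3s)^3
s = 2.7 × 10^-7 M
Check: s = 2.7 × 10^-7 ≪ 0.025, so the approximation is valid.

2.7 × 10^-7 M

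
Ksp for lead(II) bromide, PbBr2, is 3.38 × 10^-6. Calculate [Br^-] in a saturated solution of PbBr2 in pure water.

1.89 x 10^-2 M

PbBr2(s) ⇌ Pb^2+ + 2 Br^-
Ksp = [Pb^2+][Br^-]^2
For each mole of PbBr2 that dissolves: [Pb^2+] = s, [Br^-] = 2s.
So Ksp = s × (2s)^2 = 4s^3
Solving, s = (3.38 × 10^-6/4)^(1/3) = 9.454 × 10^-3 M
[Br^-] = 2s = 1.89 × 10^-2 M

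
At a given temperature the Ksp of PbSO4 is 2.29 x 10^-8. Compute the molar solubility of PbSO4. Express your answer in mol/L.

s = 1.51 x 10^-4 M

PbSO4(s) ⇌ Pb^2+ + SO4^2-
Ksp = [Pb^2+][SO4^2-]
For each mole of PbSO4 that dissolves: [Pb^2+] = s, [SO4^2-] = s.
Ksp = s^2
s = √(2.29 x 10^-8) = 1.51 × 10^-4 M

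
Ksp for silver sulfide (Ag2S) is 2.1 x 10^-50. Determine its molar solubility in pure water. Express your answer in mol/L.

Ag2S(s) <=> 2 Ag^+(aq) + S^2-(aq)
Ksp = [Ag^+]^2[S^2-]
Let s = molar solubility. Then [Ag^+] = 2s and [S^2-] = s.
Ksp = (2s)^2s = 4s^3
s^3 = 2.1 x 10^-50 / 4, so s = 1.7 × 10^-17 M

s ≈ 1.7 x 10^-17 M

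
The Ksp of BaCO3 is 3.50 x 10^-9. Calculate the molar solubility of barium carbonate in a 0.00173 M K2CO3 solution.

2.02 x 10^-6 M

BaCO3(s) ⇌ Ba^2+ + CO3^2-
Ksp = [Ba^2+][CO3^2-]
Let s be the molar solubility in this solution. [Ba^2+] = s, [CO3^2-] = 0.00173 + s ≈ 0.00173 (since CO3^2- from K2CO3 dominates).
Ksp ≈ s × 0.00173
s = 2.02 × 10^-6 M
Check: s = 2.0 x 10^-6 ≪ 0.00173, so the approximation is valid.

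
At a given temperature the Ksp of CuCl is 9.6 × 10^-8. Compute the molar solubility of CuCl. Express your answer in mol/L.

s = 3.1 × 10^-4 M

CuCl(s) ⇌ Cu^+(aq) + Cl^-(aq)
Ksp = [Cu^+][Cl^-]
Let s = molar solubility. Then [Cu^+] = s and [Cl^-] = s.
Ksp = s^2
s = √(9.6 × 10^-8) = 3.1 x 10^-4 M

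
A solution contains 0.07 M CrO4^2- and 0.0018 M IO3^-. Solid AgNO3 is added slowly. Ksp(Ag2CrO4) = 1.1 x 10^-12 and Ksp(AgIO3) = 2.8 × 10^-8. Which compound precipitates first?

Ag2CrO4

Each salt begins to precipitate when Q = Ksp, i.e. when [Ag^+] reaches its threshold.
For Ag2CrO4: 1.1 x 10^-12 = 0.07 × [Ag^+]^2  ⇒  [Ag^+] = 4.0 × 10^-6 M.
For AgIO3: 2.8 × 10^-8 = 0.0018 × [Ag^+]  ⇒  [Ag^+] = 1.6 x 10^-5 M.
The salt with the lower threshold [Ag^+] precipitates first: Ag2CrO4.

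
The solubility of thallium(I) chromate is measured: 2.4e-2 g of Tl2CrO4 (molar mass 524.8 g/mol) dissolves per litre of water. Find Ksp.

Molar solubility s = (2.4 × 10^-2 g/L) / (524.8 g/mol) = 4.57 x 10^-5 M.
Tl2CrO4(s) ⇌ 2 Tl^+(aq) + CrO4^2-(aq)
For each mole of Tl2CrO4 that dissolves: [Tl^+] = 2s, [CrO4^2-] = s.
Ksp = [Tl^+]^2[CrO4^2-]
Substituting: Ksp = (2s)^2s = 4s^3
Ksp = 4 × (4.57 × 10^-5)^3 = 3.8 x 10^-13

3.8 x 10^-13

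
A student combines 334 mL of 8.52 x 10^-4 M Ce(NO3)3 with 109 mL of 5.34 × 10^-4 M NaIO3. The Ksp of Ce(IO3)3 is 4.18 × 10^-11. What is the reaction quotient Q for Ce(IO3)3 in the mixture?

Total volume = 334 + 109 = 443 mL.
[Ce^3+] = 8.52 × 10^-4 × (334/443) = 6.424 × 10^-4 M
[IO3^-] = 5.34 × 10^-4 × (109/443) = 1.314 × 10^-4 M
Ce(IO3)3(s) ⇌ Ce^3+(aq) + 3 IO3^-(aq), so Q = [Ce^3+][IO3^-]^3
Q = (6.424 x 10^-4)(1.314 × 10^-4)^3 = 1.46 × 10^-15
Q < Ksp, so no precipitate of Ce(IO3)3 forms.

1.46 x 10^-15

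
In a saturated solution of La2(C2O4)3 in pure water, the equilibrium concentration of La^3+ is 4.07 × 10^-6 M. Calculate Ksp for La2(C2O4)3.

3.77e-27

La2(C2O4)3(s) ⇌ 2 La^3+(aq) + 3 C2O4^2-(aq)
Stoichiometry gives [C2O4^2-] = (3/2)[La^3+] = 6.105 × 10^-6 M.
Ksp = [La^3+]^2[C2O4^2-]^3
Ksp = (4.07 × 10^-6)^2 × (6.105 × 10^-6)^3 = 3.77 × 10^-27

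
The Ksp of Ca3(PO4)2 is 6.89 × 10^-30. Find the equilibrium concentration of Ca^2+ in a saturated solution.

Ca3(PO4)2(s) ⇌ 3 Ca^2+(aq) + 2 PO4^3-(aq)
Ksp = [Ca^2+]^3[PO4^3-]^2
Let s = molar solubility. Then [Ca^2+] = 3s and [PO4^3-] = 2s.
So Ksp = (3s)^3 × (2s)^2 = 108s^5
s^5 = 6.89 × 10^-30 / 108, so s = 5.767 × 10^-7 M
[Ca^2+] = 3s = 1.73 × 10^-6 M

1.73 × 10^-6 M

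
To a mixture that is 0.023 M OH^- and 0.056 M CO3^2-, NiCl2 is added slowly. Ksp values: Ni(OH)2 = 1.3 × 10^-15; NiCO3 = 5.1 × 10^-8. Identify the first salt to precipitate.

Ni(OH)2

Each salt begins to precipitate when Q = Ksp, i.e. when [Ni^2+] reaches its threshold.
For Ni(OH)2: 1.3 × 10^-15 = (0.023)^2 × [Ni^2+]  ⇒  [Ni^2+] = 2.5 × 10^-12 M.
For NiCO3: 5.1 × 10^-8 = 0.056 × [Ni^2+]  ⇒  [Ni^2+] = 9.1 × 10^-7 M.
The salt with the lower threshold [Ni^2+] precipitates first: Ni(OH)2.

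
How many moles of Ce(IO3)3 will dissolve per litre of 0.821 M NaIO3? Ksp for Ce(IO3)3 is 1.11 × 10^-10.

Ce(IO3)3(s) ⇌ Ce^3+(aq) + 3 IO3^-(aq)
Ksp = [Ce^3+][IO3^-]^3
Let s be the molar solubility in this solution. [Ce^3+] = s, [IO3^-] = 0.821 + 3s ≈ 0.821 (since IO3^- from NaIO3 dominates).
Ksp ≈ s × (0.821)^3
s = 2.01 × 10^-10 M
Check: 3s = 6.0 × 10^-10 ≪ 0.821, so the approximation is valid.

s ≈ 2.01 × 10^-10 M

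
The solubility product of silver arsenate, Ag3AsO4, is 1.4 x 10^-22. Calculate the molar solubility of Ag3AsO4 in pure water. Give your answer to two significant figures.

Ag3AsO4(s) <=> 3 Ag^+ + AsO4^3-
Ksp = [Ag^+]^3[AsO4^3-]
With molar solubility s: [Ag^+] = 3s, [AsO4^3-] = s.
Substituting: Ksp = (3s)^3s = 27s^4
Solving, s = (1.4 x 10^-22/27)^(1/4) = 1.5 × 10^-6 M

s = 1.5e-6 M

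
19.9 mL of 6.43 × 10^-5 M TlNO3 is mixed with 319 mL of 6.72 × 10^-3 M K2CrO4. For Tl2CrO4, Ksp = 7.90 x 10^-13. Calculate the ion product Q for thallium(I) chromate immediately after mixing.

Total volume = 19.9 + 319 = 338.9 mL.
[Tl^+] = 6.43 x 10^-5 × (19.9/338.9) = 3.776 × 10^-6 M
[CrO4^2-] = 6.72 x 10^-3 × (319/338.9) = 6.325 × 10^-3 M
Tl2CrO4(s) <=> 2 Tl^+(aq) + CrO4^2-(aq), so Q = [Tl^+]^2[CrO4^2-]
Q = (3.776 × 10^-6)^2(6.325 × 10^-3) = 9.02 × 10^-14
Q < Ksp, so no precipitate of Tl2CrO4 forms.

Q ≈ 9.02 × 10^-14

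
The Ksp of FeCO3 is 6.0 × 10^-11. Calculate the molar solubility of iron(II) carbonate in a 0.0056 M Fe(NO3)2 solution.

s ≈ 1.1 × 10^-8 M

FeCO3(s) <=> Fe^2+(aq) + CO3^2-(aq)
Ksp = [Fe^2+][CO3^2-]
If s mol/L dissolves here, [Fe^2+] = 0.0056 + s ≈ 0.0056, [CO3^2-] = s (Ksp is small, so little additional dissolves).
Ksp ≈ 0.0056 × s
s = 1.1 × 10^-8 M
Check: s = 1.1 × 10^-8 ≪ 0.0056, so the approximation is valid.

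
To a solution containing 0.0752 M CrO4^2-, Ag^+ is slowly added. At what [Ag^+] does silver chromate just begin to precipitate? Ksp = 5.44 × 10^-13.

Ag2CrO4(s) <=> 2 Ag^+(aq) + CrO4^2-(aq)
Ksp = [Ag^+]^2[CrO4^2-]
Precipitation begins when Q = Ksp. With [CrO4^2-] = 0.0752 M:
5.44 × 10^-13 = (0.0752) × [Ag^+]^2
[Ag^+] = (5.44 × 10^-13 / 7.52 × 10^-2)^(1/2) = 2.69 × 10^-6 M

2.69 x 10^-6 M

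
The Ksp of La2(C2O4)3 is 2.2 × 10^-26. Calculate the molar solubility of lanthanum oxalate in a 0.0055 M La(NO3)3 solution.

La2(C2O4)3(s) <=> 2 La^3+ + 3 C2O4^2-
Ksp = [La^3+]^2[C2O4^2-]^3
Let s = moles of La2(C2O4)3 that dissolve per litre. [La^3+] = 0.0055 + 2s ≈ 0.0055, [C2O4^2-] = 3s (common-ion effect: La^3+ is already 0.0055 M).
Ksp ≈ (0.0055)^2 × (3s)^3
s = 3.0 x 10^-8 M
Check: 2s = 6.0 × 10^-8 ≪ 0.0055, so the approximation is valid.

3.0e-8 M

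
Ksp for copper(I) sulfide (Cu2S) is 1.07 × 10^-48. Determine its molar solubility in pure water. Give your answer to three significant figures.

Cu2S(s) ⇌ 2 Cu^+ + S^2-
Ksp = [Cu^+]^2[S^2-]
For each mole of Cu2S that dissolves: [Cu^+] = 2s, [S^2-] = s.
So Ksp = (2s)^2 × s = 4s^3
s = (1.07 × 10^-48 / 4)^(1/3) = 6.44 x 10^-17 M

6.44 x 10^-17 M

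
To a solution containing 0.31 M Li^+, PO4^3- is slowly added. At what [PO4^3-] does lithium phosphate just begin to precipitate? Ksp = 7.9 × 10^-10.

Li3PO4(s) ⇌ 3 Li^+ + PO4^3-
Ksp = [Li^+]^3[PO4^3-]
Precipitation begins when Q = Ksp. With [Li^+] = 0.31 M:
7.9 × 10^-10 = (0.31)^3 × [PO4^3-]
[PO4^3-] = (7.9 × 10^-10 / 2.98 x 10^-2) = 2.7 × 10^-8 M

[PO4^3-] ≈ 2.7 × 10^-8 M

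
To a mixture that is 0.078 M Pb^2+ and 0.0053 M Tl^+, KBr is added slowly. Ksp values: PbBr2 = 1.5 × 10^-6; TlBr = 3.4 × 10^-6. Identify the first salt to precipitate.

Precipitation of each salt starts when its ion product equals its Ksp.
For PbBr2: 1.5 × 10^-6 = 0.078 × [Br^-]^2  ⇒  [Br^-] = 4.4 x 10^-3 M.
For TlBr: 3.4 × 10^-6 = 0.0053 × [Br^-]  ⇒  [Br^-] = 6.4 × 10^-4 M.
The salt with the lower threshold [Br^-] precipitates first: TlBr.

TlBr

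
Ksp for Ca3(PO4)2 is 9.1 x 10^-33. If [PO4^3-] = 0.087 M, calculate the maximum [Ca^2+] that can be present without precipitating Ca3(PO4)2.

1.1e-10 M

Ca3(PO4)2(s) ⇌ 3 Ca^2+(aq) + 2 PO4^3-(aq)
Ksp = [Ca^2+]^3[PO4^3-]^2
Precipitation begins when Q = Ksp. With [PO4^3-] = 0.087 M:
9.1 x 10^-33 = (0.087)^2 × [Ca^2+]^3
[Ca^2+] = (9.1 x 10^-33 / 7.57 × 10^-3)^(1/3) = 1.1 x 10^-10 M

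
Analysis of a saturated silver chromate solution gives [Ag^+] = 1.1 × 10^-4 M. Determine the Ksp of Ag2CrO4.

Ksp = 6.7 × 10^-13

Ag2CrO4(s) ⇌ 2 Ag^+(aq) + CrO4^2-(aq)
Stoichiometry gives [CrO4^2-] = (1/2)[Ag^+] = 5.50 x 10^-5 M.
Ksp = [Ag^+]^2[CrO4^2-]
Ksp = (1.1 × 10^-4)^2 × 5.50 × 10^-5 = 6.7 x 10^-13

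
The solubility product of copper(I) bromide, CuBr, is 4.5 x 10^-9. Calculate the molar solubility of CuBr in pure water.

s ≈ 6.7 × 10^-5 M

CuBr(s) <=> Cu^+ + Br^-
Ksp = [Cu^+][Br^-]
If s mol/L of CuBr dissolves, [Cu^+] = s and [Br^-] = s.
Ksp = s^2
s = (4.5 x 10^-9)^(1/2) = 6.7 × 10^-5 M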